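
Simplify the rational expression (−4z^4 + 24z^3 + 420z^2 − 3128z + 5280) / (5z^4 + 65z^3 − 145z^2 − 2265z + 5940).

Repeated division with remainder:
  −4z^4 + 24z^3 + 420z^2 − 3128z + 5280 = (−4/5)(5z^4 + 65z^3 − 145z^2 − 2265z + 5940) + (76z^3 + 304z^2 − 4940z + 10032)
  5z^4 + 65z^3 − 145z^2 − 2265z + 5940 = ((5/76)z + 45/76)(76z^3 + 304z^2 − 4940z + 10032) + (0)
Last nonzero remainder: 76z^3 + 304z^2 − 4940z + 10032. Dividing through by 76 gives the monic gcd z^3 + 4z^2 − 65z + 132.
Cancel z^3 + 4z^2 − 65z + 132 from numerator and denominator to get the reduced form.

(−4z + 40)/(5z + 45)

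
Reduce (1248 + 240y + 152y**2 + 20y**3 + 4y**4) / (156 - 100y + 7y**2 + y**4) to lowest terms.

Euclidean algorithm in ℚ[y]:
  4y**4 + 20y**3 + 152y**2 + 240y + 1248 = (4)(y**4 + 7y**2 - 100y + 156) + (20y**3 + 124y**2 + 640y + 624)
  y**4 + 7y**2 - 100y + 156 = ((1/20)y - 31/100)(20y**3 + 124y**2 + 640y + 624) + ((336/25)y**2 + (336/5)y + 8736/25)
  20y**3 + 124y**2 + 640y + 624 = ((125/84)y + 25/14)((336/25)y**2 + (336/5)y + 8736/25) + (0)
Last nonzero remainder: (336/25)y**2 + (336/5)y + 8736/25. Dividing through by 336/25 gives the monic gcd y**2 + 5y + 26.
Cancel y**2 + 5y + 26 from numerator and denominator to get the reduced form.

(48 + 4y**2)/(6 - 5y + y**2)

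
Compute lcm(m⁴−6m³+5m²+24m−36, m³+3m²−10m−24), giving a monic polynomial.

By polynomial division,
  m⁴−6m³+5m²+24m−36 = (m−9)(m³+3m²−10m−24) + (42m²−42m−252)
  m³+3m²−10m−24 = ((1/42)m+2/21)(42m²−42m−252) + (0)
Last nonzero remainder: 42m²−42m−252. Dividing through by 42 gives the monic gcd m²−m−6.
Then lcm(f, g) = f·g / gcd(f, g); expanding and making the result monic gives the answer.

m⁵−2m⁴−19m³+44m²+60m−144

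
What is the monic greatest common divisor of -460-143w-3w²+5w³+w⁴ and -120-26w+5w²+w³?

By polynomial division,
  w⁴+5w³-3w²-143w-460 = (w)(w³+5w²-26w-120) + (23w²-23w-460)
  w³+5w²-26w-120 = ((1/23)w+6/23)(23w²-23w-460) + (0)
Last nonzero remainder: 23w²-23w-460. Dividing through by 23 gives the monic gcd w²-w-20.

-20-w+w²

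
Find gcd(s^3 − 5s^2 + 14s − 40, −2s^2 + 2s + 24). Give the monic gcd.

s − 4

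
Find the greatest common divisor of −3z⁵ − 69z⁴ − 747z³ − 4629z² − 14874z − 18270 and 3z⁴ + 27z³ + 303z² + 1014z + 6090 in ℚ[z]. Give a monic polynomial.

z² + 8z + 58

Apply the Euclidean algorithm:
  −3z⁵ − 69z⁴ − 747z³ − 4629z² − 14874z − 18270 = (−z − 14)(3z⁴ + 27z³ + 303z² + 1014z + 6090) + (−66z³ + 627z² + 5412z + 66990)
  3z⁴ + 27z³ + 303z² + 1014z + 6090 = (−(1/22)z − 37/44)(−66z³ + 627z² + 5412z + 66990) + ((4305/4)z² + 8610z + 124845/2)
  −66z³ + 627z² + 5412z + 66990 = (−(88/1435)z + 44/41)((4305/4)z² + 8610z + 124845/2) + (0)
Last nonzero remainder: (4305/4)z² + 8610z + 124845/2. Dividing through by 4305/4 gives the monic gcd z² + 8z + 58.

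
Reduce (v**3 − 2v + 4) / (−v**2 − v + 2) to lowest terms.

Euclidean algorithm in ℚ[v]:
  v**3 − 2v + 4 = (−v + 1)(−v**2 − v + 2) + (v + 2)
  −v**2 − v + 2 = (−v + 1)(v + 2) + (0)
The last nonzero remainder v + 2 is already monic.
Cancel v + 2 from numerator and denominator to get the reduced form.

(−v**2 + 2v − 2)/(v − 1)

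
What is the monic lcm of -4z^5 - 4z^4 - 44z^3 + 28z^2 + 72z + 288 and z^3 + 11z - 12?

z^6 + 10z^4 - 18z^3 - 11z^2 - 54z + 72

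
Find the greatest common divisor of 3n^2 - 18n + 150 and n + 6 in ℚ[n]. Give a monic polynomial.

1

Euclidean algorithm in ℚ[n]:
  3n^2 - 18n + 150 = (3n - 36)(n + 6) + (366)
  n + 6 = ((1/366)n + 1/61)(366) + (0)
The last nonzero remainder is the constant 366, so the polynomials are coprime and gcd = 1.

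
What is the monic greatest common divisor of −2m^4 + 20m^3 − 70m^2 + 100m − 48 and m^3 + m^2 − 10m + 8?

m^2 − 3m + 2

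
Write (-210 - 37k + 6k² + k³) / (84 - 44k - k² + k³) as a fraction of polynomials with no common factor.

Repeated division with remainder:
  k³ + 6k² - 37k - 210 = (k³ - k² - 44k + 84) + (7k² + 7k - 294)
  k³ - k² - 44k + 84 = ((1/7)k - 2/7)(7k² + 7k - 294) + (0)
Last nonzero remainder: 7k² + 7k - 294. Dividing through by 7 gives the monic gcd k² + k - 42.
Cancel k² + k - 42 from numerator and denominator to get the reduced form.

(5 + k)/(-2 + k)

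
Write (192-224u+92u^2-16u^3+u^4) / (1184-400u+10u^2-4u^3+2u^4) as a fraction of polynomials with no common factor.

Euclidean algorithm in ℚ[u]:
  u^4-16u^3+92u^2-224u+192 = (1/2)(2u^4-4u^3+10u^2-400u+1184) + (-14u^3+87u^2-24u-400)
  2u^4-4u^3+10u^2-400u+1184 = (-(1/7)u-59/98)(-14u^3+87u^2-24u-400) + ((5777/98)u^2-(23108/49)u+46216/49)
  -14u^3+87u^2-24u-400 = (-(1372/5777)u-2450/5777)((5777/98)u^2-(23108/49)u+46216/49) + (0)
Last nonzero remainder: (5777/98)u^2-(23108/49)u+46216/49. Dividing through by 5777/98 gives the monic gcd u^2-8u+16.
Cancel u^2-8u+16 from numerator and denominator to get the reduced form.

(12-8u+u^2)/(74+12u+2u^2)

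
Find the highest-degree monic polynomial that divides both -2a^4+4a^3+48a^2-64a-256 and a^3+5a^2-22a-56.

a^2-2a-8

By polynomial division,
  -2a^4+4a^3+48a^2-64a-256 = (-2a+14)(a^3+5a^2-22a-56) + (-66a^2+132a+528)
  a^3+5a^2-22a-56 = (-(1/66)a-7/66)(-66a^2+132a+528) + (0)
Last nonzero remainder: -66a^2+132a+528. Dividing through by -66 gives the monic gcd a^2-2a-8.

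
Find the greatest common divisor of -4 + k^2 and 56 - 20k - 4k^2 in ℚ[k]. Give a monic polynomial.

-2 + k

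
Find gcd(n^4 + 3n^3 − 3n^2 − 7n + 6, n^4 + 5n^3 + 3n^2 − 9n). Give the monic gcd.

n^2 + 2n − 3

Apply the Euclidean algorithm:
  n^4 + 3n^3 − 3n^2 − 7n + 6 = (n^4 + 5n^3 + 3n^2 − 9n) + (−2n^3 − 6n^2 + 2n + 6)
  n^4 + 5n^3 + 3n^2 − 9n = (−(1/2)n − 1)(−2n^3 − 6n^2 + 2n + 6) + (−2n^2 − 4n + 6)
  −2n^3 − 6n^2 + 2n + 6 = (n + 1)(−2n^2 − 4n + 6) + (0)
Last nonzero remainder: −2n^2 − 4n + 6. Dividing through by −2 gives the monic gcd n^2 + 2n − 3.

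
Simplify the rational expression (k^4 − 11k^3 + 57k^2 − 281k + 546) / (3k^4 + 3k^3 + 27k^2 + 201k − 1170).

(k − 7)/(3k + 15)

By polynomial division,
  k^4 − 11k^3 + 57k^2 − 281k + 546 = (1/3)(3k^4 + 3k^3 + 27k^2 + 201k − 1170) + (−12k^3 + 48k^2 − 348k + 936)
  3k^4 + 3k^3 + 27k^2 + 201k − 1170 = (−(1/4)k − 5/4)(−12k^3 + 48k^2 − 348k + 936) + (0)
Last nonzero remainder: −12k^3 + 48k^2 − 348k + 936. Dividing through by −12 gives the monic gcd k^3 − 4k^2 + 29k − 78.
Cancel k^3 − 4k^2 + 29k − 78 from numerator and denominator to get the reduced form.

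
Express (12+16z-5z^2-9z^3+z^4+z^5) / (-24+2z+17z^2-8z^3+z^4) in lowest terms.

(-6-5z+2z^2+z^3)/(12-7z+z^2)

Euclidean algorithm in ℚ[z]:
  z^5+z^4-9z^3-5z^2+16z+12 = (z+9)(z^4-8z^3+17z^2+2z-24) + (46z^3-160z^2+22z+228)
  z^4-8z^3+17z^2+2z-24 = ((1/46)z-52/529)(46z^3-160z^2+22z+228) + ((420/529)z^2-(420/529)z-840/529)
  46z^3-160z^2+22z+228 = ((12167/210)z-10051/70)((420/529)z^2-(420/529)z-840/529) + (0)
Last nonzero remainder: (420/529)z^2-(420/529)z-840/529. Dividing through by 420/529 gives the monic gcd z^2-z-2.
Cancel z^2-z-2 from numerator and denominator to get the reduced form.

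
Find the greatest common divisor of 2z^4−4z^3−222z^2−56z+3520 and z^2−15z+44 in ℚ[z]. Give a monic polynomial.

Euclidean algorithm in ℚ[z]:
  2z^4−4z^3−222z^2−56z+3520 = (2z^2+26z+80)(z^2−15z+44) + (0)
The last nonzero remainder z^2−15z+44 is already monic.

z^2−15z+44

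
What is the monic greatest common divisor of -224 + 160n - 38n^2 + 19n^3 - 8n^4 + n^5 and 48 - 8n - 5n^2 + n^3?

Repeated division with remainder:
  n^5 - 8n^4 + 19n^3 - 38n^2 + 160n - 224 = (n^2 - 3n + 12)(n^3 - 5n^2 - 8n + 48) + (-50n^2 + 400n - 800)
  n^3 - 5n^2 - 8n + 48 = (-(1/50)n - 3/50)(-50n^2 + 400n - 800) + (0)
Last nonzero remainder: -50n^2 + 400n - 800. Dividing through by -50 gives the monic gcd n^2 - 8n + 16.

16 - 8n + n^2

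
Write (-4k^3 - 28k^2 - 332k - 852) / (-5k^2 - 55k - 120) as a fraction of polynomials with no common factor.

(4k^2 + 16k + 284)/(5k + 40)

Apply the Euclidean algorithm:
  -4k^3 - 28k^2 - 332k - 852 = ((4/5)k - 16/5)(-5k^2 - 55k - 120) + (-412k - 1236)
  -5k^2 - 55k - 120 = ((5/412)k + 10/103)(-412k - 1236) + (0)
Last nonzero remainder: -412k - 1236. Dividing through by -412 gives the monic gcd k + 3.
Cancel k + 3 from numerator and denominator to get the reduced form.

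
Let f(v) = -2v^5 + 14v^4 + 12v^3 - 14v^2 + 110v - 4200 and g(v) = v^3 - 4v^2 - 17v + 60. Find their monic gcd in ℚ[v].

v^2 - v - 20

Repeated division with remainder:
  -2v^5 + 14v^4 + 12v^3 - 14v^2 + 110v - 4200 = (-2v^2 + 6v + 2)(v^3 - 4v^2 - 17v + 60) + (216v^2 - 216v - 4320)
  v^3 - 4v^2 - 17v + 60 = ((1/216)v - 1/72)(216v^2 - 216v - 4320) + (0)
Last nonzero remainder: 216v^2 - 216v - 4320. Dividing through by 216 gives the monic gcd v^2 - v - 20.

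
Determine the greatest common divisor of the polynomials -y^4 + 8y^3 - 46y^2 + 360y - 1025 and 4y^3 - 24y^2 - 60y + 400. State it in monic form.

y^2 - 10y + 25

Euclidean algorithm in ℚ[y]:
  -y^4 + 8y^3 - 46y^2 + 360y - 1025 = (-(1/4)y + 1/2)(4y^3 - 24y^2 - 60y + 400) + (-49y^2 + 490y - 1225)
  4y^3 - 24y^2 - 60y + 400 = (-(4/49)y - 16/49)(-49y^2 + 490y - 1225) + (0)
Last nonzero remainder: -49y^2 + 490y - 1225. Dividing through by -49 gives the monic gcd y^2 - 10y + 25.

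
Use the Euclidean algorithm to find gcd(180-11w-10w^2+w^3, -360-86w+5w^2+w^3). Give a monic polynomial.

Euclidean algorithm in ℚ[w]:
  w^3-10w^2-11w+180 = (w^3+5w^2-86w-360) + (-15w^2+75w+540)
  w^3+5w^2-86w-360 = (-(1/15)w-2/3)(-15w^2+75w+540) + (0)
Last nonzero remainder: -15w^2+75w+540. Dividing through by -15 gives the monic gcd w^2-5w-36.

-36-5w+w^2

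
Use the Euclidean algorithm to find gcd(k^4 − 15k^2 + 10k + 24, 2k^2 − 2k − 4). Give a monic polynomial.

Euclidean algorithm in ℚ[k]:
  k^4 − 15k^2 + 10k + 24 = ((1/2)k^2 + (1/2)k − 6)(2k^2 − 2k − 4) + (0)
Last nonzero remainder: 2k^2 − 2k − 4. Dividing through by 2 gives the monic gcd k^2 − k − 2.

k^2 − k − 2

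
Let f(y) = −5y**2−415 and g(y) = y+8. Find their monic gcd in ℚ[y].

1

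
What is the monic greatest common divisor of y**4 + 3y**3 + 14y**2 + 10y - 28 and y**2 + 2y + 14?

Apply the Euclidean algorithm:
  y**4 + 3y**3 + 14y**2 + 10y - 28 = (y**2 + y - 2)(y**2 + 2y + 14) + (0)
The last nonzero remainder y**2 + 2y + 14 is already monic.

y**2 + 2y + 14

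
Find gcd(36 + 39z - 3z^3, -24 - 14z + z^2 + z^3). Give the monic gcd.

Apply the Euclidean algorithm:
  -3z^3 + 39z + 36 = (-3)(z^3 + z^2 - 14z - 24) + (3z^2 - 3z - 36)
  z^3 + z^2 - 14z - 24 = ((1/3)z + 2/3)(3z^2 - 3z - 36) + (0)
Last nonzero remainder: 3z^2 - 3z - 36. Dividing through by 3 gives the monic gcd z^2 - z - 12.

-12 - z + z^2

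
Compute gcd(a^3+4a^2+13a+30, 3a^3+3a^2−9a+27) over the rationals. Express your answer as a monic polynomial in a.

a+3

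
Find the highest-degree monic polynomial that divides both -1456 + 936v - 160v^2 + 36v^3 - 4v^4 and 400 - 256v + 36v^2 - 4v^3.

-2 + v

Apply the Euclidean algorithm:
  -4v^4 + 36v^3 - 160v^2 + 936v - 1456 = (v)(-4v^3 + 36v^2 - 256v + 400) + (96v^2 + 536v - 1456)
  -4v^3 + 36v^2 - 256v + 400 = (-(1/24)v + 175/288)(96v^2 + 536v - 1456) + (-(23125/36)v + 23125/18)
  96v^2 + 536v - 1456 = (-(3456/23125)v - 26208/23125)(-(23125/36)v + 23125/18) + (0)
Last nonzero remainder: -(23125/36)v + 23125/18. Dividing through by -23125/36 gives the monic gcd v - 2.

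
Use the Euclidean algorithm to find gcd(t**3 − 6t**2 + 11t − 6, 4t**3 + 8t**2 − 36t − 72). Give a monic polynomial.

t − 3

Apply the Euclidean algorithm:
  t**3 − 6t**2 + 11t − 6 = (1/4)(4t**3 + 8t**2 − 36t − 72) + (−8t**2 + 20t + 12)
  4t**3 + 8t**2 − 36t − 72 = (−(1/2)t − 9/4)(−8t**2 + 20t + 12) + (15t − 45)
  −8t**2 + 20t + 12 = (−(8/15)t − 4/15)(15t − 45) + (0)
Last nonzero remainder: 15t − 45. Dividing through by 15 gives the monic gcd t − 3.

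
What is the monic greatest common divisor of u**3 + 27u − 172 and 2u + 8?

1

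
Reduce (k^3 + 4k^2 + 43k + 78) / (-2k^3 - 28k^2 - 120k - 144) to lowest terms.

Apply the Euclidean algorithm:
  k^3 + 4k^2 + 43k + 78 = (-1/2)(-2k^3 - 28k^2 - 120k - 144) + (-10k^2 - 17k + 6)
  -2k^3 - 28k^2 - 120k - 144 = ((1/5)k + 123/50)(-10k^2 - 17k + 6) + (-(3969/50)k - 3969/25)
  -10k^2 - 17k + 6 = ((500/3969)k - 50/1323)(-(3969/50)k - 3969/25) + (0)
Last nonzero remainder: -(3969/50)k - 3969/25. Dividing through by -3969/50 gives the monic gcd k + 2.
Cancel k + 2 from numerator and denominator to get the reduced form.

(-k^2 - 2k - 39)/(2k^2 + 24k + 72)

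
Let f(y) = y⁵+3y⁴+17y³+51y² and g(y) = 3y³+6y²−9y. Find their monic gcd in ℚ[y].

y²+3y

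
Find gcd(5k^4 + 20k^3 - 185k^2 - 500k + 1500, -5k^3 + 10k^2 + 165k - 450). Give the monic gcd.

k^2 + k - 30

Apply the Euclidean algorithm:
  5k^4 + 20k^3 - 185k^2 - 500k + 1500 = (-k - 6)(-5k^3 + 10k^2 + 165k - 450) + (40k^2 + 40k - 1200)
  -5k^3 + 10k^2 + 165k - 450 = (-(1/8)k + 3/8)(40k^2 + 40k - 1200) + (0)
Last nonzero remainder: 40k^2 + 40k - 1200. Dividing through by 40 gives the monic gcd k^2 + k - 30.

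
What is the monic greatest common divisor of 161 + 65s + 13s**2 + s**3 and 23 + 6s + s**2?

Apply the Euclidean algorithm:
  s**3 + 13s**2 + 65s + 161 = (s + 7)(s**2 + 6s + 23) + (0)
The last nonzero remainder s**2 + 6s + 23 is already monic.

23 + 6s + s**2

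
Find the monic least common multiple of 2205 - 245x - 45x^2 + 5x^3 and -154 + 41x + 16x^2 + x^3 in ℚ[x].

By polynomial division,
  5x^3 - 45x^2 - 245x + 2205 = (5)(x^3 + 16x^2 + 41x - 154) + (-125x^2 - 450x + 2975)
  x^3 + 16x^2 + 41x - 154 = (-(1/125)x - 62/625)(-125x^2 - 450x + 2975) + ((504/25)x + 3528/25)
  -125x^2 - 450x + 2975 = (-(3125/504)x + 10625/504)((504/25)x + 3528/25) + (0)
Last nonzero remainder: (504/25)x + 3528/25. Dividing through by 504/25 gives the monic gcd x + 7.
Then lcm(f, g) = f·g / gcd(f, g); expanding and making the result monic gives the answer.

-9702 + 5047x + 198x^2 - 152x^3 + x^5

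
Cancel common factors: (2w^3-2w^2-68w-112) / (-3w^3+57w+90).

(-2w^2+6w+56)/(3w^2-6w-45)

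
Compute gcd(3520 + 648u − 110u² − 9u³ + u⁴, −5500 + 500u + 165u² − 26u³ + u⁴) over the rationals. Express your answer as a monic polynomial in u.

110 − 21u + u²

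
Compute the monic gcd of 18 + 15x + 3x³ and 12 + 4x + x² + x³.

6 − x + x²

By polynomial division,
  3x³ + 15x + 18 = (3)(x³ + x² + 4x + 12) + (−3x² + 3x − 18)
  x³ + x² + 4x + 12 = (−(1/3)x − 2/3)(−3x² + 3x − 18) + (0)
Last nonzero remainder: −3x² + 3x − 18. Dividing through by −3 gives the monic gcd x² − x + 6.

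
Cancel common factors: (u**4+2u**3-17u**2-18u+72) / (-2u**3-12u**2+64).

(-u**2+9)/(2u+8)

Euclidean algorithm in ℚ[u]:
  u**4+2u**3-17u**2-18u+72 = (-(1/2)u+2)(-2u**3-12u**2+64) + (7u**2+14u-56)
  -2u**3-12u**2+64 = (-(2/7)u-8/7)(7u**2+14u-56) + (0)
Last nonzero remainder: 7u**2+14u-56. Dividing through by 7 gives the monic gcd u**2+2u-8.
Cancel u**2+2u-8 from numerator and denominator to get the reduced form.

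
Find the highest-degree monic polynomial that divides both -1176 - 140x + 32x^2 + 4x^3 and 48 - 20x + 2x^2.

By polynomial division,
  4x^3 + 32x^2 - 140x - 1176 = (2x + 36)(2x^2 - 20x + 48) + (484x - 2904)
  2x^2 - 20x + 48 = ((1/242)x - 2/121)(484x - 2904) + (0)
Last nonzero remainder: 484x - 2904. Dividing through by 484 gives the monic gcd x - 6.

-6 + x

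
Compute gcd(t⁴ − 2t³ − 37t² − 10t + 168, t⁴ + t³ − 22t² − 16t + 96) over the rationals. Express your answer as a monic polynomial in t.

t³ + 5t² − 2t − 24

Repeated division with remainder:
  t⁴ − 2t³ − 37t² − 10t + 168 = (t⁴ + t³ − 22t² − 16t + 96) + (−3t³ − 15t² + 6t + 72)
  t⁴ + t³ − 22t² − 16t + 96 = (−(1/3)t + 4/3)(−3t³ − 15t² + 6t + 72) + (0)
Last nonzero remainder: −3t³ − 15t² + 6t + 72. Dividing through by −3 gives the monic gcd t³ + 5t² − 2t − 24.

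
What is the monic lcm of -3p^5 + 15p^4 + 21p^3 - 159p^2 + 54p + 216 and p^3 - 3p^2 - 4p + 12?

p^6 - 3p^5 - 17p^4 + 39p^3 + 88p^2 - 108p - 144

By polynomial division,
  -3p^5 + 15p^4 + 21p^3 - 159p^2 + 54p + 216 = (-3p^2 + 6p + 27)(p^3 - 3p^2 - 4p + 12) + (-18p^2 + 90p - 108)
  p^3 - 3p^2 - 4p + 12 = (-(1/18)p - 1/9)(-18p^2 + 90p - 108) + (0)
Last nonzero remainder: -18p^2 + 90p - 108. Dividing through by -18 gives the monic gcd p^2 - 5p + 6.
Then lcm(f, g) = f·g / gcd(f, g); expanding and making the result monic gives the answer.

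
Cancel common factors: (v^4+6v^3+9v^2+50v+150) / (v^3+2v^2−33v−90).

(v^2−2v+10)/(v−6)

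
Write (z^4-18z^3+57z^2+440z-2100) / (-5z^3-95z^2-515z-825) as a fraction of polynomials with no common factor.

(-z^3+23z^2-172z+420)/(5z^2+70z+165)

Euclidean algorithm in ℚ[z]:
  z^4-18z^3+57z^2+440z-2100 = (-(1/5)z+37/5)(-5z^3-95z^2-515z-825) + (657z^2+4086z+4005)
  -5z^3-95z^2-515z-825 = (-(5/657)z-1555/15987)(657z^2+4086z+4005) + (-(464100/5329)z-2320500/5329)
  657z^2+4086z+4005 = (-(1167051/154700)z-1422843/154700)(-(464100/5329)z-2320500/5329) + (0)
Last nonzero remainder: -(464100/5329)z-2320500/5329. Dividing through by -464100/5329 gives the monic gcd z+5.
Cancel z+5 from numerator and denominator to get the reduced form.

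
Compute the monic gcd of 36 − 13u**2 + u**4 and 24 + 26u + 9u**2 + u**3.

6 + 5u + u**2

By polynomial division,
  u**4 − 13u**2 + 36 = (u − 9)(u**3 + 9u**2 + 26u + 24) + (42u**2 + 210u + 252)
  u**3 + 9u**2 + 26u + 24 = ((1/42)u + 2/21)(42u**2 + 210u + 252) + (0)
Last nonzero remainder: 42u**2 + 210u + 252. Dividing through by 42 gives the monic gcd u**2 + 5u + 6.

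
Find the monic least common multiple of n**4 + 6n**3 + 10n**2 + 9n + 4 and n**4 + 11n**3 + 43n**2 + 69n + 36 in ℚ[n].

Repeated division with remainder:
  n**4 + 6n**3 + 10n**2 + 9n + 4 = (n**4 + 11n**3 + 43n**2 + 69n + 36) + (-5n**3 - 33n**2 - 60n - 32)
  n**4 + 11n**3 + 43n**2 + 69n + 36 = (-(1/5)n - 22/25)(-5n**3 - 33n**2 - 60n - 32) + ((49/25)n**2 + (49/5)n + 196/25)
  -5n**3 - 33n**2 - 60n - 32 = (-(125/49)n - 200/49)((49/25)n**2 + (49/5)n + 196/25) + (0)
Last nonzero remainder: (49/25)n**2 + (49/5)n + 196/25. Dividing through by 49/25 gives the monic gcd n**2 + 5n + 4.
Then lcm(f, g) = f·g / gcd(f, g); expanding and making the result monic gives the answer.

n**6 + 12n**5 + 55n**4 + 123n**3 + 148n**2 + 105n + 36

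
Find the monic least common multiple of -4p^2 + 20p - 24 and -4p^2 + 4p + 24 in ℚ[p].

p^3 - 3p^2 - 4p + 12

Euclidean algorithm in ℚ[p]:
  -4p^2 + 20p - 24 = (-4p^2 + 4p + 24) + (16p - 48)
  -4p^2 + 4p + 24 = (-(1/4)p - 1/2)(16p - 48) + (0)
Last nonzero remainder: 16p - 48. Dividing through by 16 gives the monic gcd p - 3.
Then lcm(f, g) = f·g / gcd(f, g); expanding and making the result monic gives the answer.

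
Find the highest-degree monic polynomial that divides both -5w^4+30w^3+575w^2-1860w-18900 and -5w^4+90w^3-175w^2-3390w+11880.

Repeated division with remainder:
  -5w^4+30w^3+575w^2-1860w-18900 = (-5w^4+90w^3-175w^2-3390w+11880) + (-60w^3+750w^2+1530w-30780)
  -5w^4+90w^3-175w^2-3390w+11880 = ((1/12)w-11/24)(-60w^3+750w^2+1530w-30780) + ((165/4)w^2-(495/4)w-4455/2)
  -60w^3+750w^2+1530w-30780 = (-(16/11)w+152/11)((165/4)w^2-(495/4)w-4455/2) + (0)
Last nonzero remainder: (165/4)w^2-(495/4)w-4455/2. Dividing through by 165/4 gives the monic gcd w^2-3w-54.

w^2-3w-54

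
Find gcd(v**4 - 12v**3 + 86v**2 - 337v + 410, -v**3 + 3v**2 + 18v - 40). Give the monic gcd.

Apply the Euclidean algorithm:
  v**4 - 12v**3 + 86v**2 - 337v + 410 = (-v + 9)(-v**3 + 3v**2 + 18v - 40) + (77v**2 - 539v + 770)
  -v**3 + 3v**2 + 18v - 40 = (-(1/77)v - 4/77)(77v**2 - 539v + 770) + (0)
Last nonzero remainder: 77v**2 - 539v + 770. Dividing through by 77 gives the monic gcd v**2 - 7v + 10.

v**2 - 7v + 10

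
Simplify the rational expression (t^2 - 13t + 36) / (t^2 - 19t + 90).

(t - 4)/(t - 10)

Apply the Euclidean algorithm:
  t^2 - 13t + 36 = (t^2 - 19t + 90) + (6t - 54)
  t^2 - 19t + 90 = ((1/6)t - 5/3)(6t - 54) + (0)
Last nonzero remainder: 6t - 54. Dividing through by 6 gives the monic gcd t - 9.
Cancel t - 9 from numerator and denominator to get the reduced form.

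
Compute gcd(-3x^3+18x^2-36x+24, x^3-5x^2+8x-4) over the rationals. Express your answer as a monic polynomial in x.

x^2-4x+4

Apply the Euclidean algorithm:
  -3x^3+18x^2-36x+24 = (-3)(x^3-5x^2+8x-4) + (3x^2-12x+12)
  x^3-5x^2+8x-4 = ((1/3)x-1/3)(3x^2-12x+12) + (0)
Last nonzero remainder: 3x^2-12x+12. Dividing through by 3 gives the monic gcd x^2-4x+4.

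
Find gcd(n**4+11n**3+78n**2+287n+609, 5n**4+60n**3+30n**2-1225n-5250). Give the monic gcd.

n**2+7n+21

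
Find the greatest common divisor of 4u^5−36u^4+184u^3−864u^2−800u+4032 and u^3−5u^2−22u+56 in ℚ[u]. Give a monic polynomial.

By polynomial division,
  4u^5−36u^4+184u^3−864u^2−800u+4032 = (4u^2−16u+192)(u^3−5u^2−22u+56) + (−480u^2+4320u−6720)
  u^3−5u^2−22u+56 = (−(1/480)u−1/120)(−480u^2+4320u−6720) + (0)
Last nonzero remainder: −480u^2+4320u−6720. Dividing through by −480 gives the monic gcd u^2−9u+14.

u^2−9u+14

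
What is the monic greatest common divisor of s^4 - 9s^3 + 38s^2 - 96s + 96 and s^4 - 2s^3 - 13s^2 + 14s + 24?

s^2 - 6s + 8

By polynomial division,
  s^4 - 9s^3 + 38s^2 - 96s + 96 = (s^4 - 2s^3 - 13s^2 + 14s + 24) + (-7s^3 + 51s^2 - 110s + 72)
  s^4 - 2s^3 - 13s^2 + 14s + 24 = (-(1/7)s - 37/49)(-7s^3 + 51s^2 - 110s + 72) + ((480/49)s^2 - (2880/49)s + 3840/49)
  -7s^3 + 51s^2 - 110s + 72 = (-(343/480)s + 147/160)((480/49)s^2 - (2880/49)s + 3840/49) + (0)
Last nonzero remainder: (480/49)s^2 - (2880/49)s + 3840/49. Dividing through by 480/49 gives the monic gcd s^2 - 6s + 8.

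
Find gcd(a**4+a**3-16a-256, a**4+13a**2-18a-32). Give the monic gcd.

a**2+a+16

Repeated division with remainder:
  a**4+a**3-16a-256 = (a**4+13a**2-18a-32) + (a**3-13a**2+2a-224)
  a**4+13a**2-18a-32 = (a+13)(a**3-13a**2+2a-224) + (180a**2+180a+2880)
  a**3-13a**2+2a-224 = ((1/180)a-7/90)(180a**2+180a+2880) + (0)
Last nonzero remainder: 180a**2+180a+2880. Dividing through by 180 gives the monic gcd a**2+a+16.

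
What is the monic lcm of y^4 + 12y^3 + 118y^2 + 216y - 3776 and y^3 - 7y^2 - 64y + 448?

y^6 - 3y^5 - 6y^4 - 882y^3 - 408y^2 + 68736y - 211456

Euclidean algorithm in ℚ[y]:
  y^4 + 12y^3 + 118y^2 + 216y - 3776 = (y + 19)(y^3 - 7y^2 - 64y + 448) + (315y^2 + 984y - 12288)
  y^3 - 7y^2 - 64y + 448 = ((1/315)y - 1063/33075)(315y^2 + 984y - 12288) + ((73144/11025)y + 585152/11025)
  315y^2 + 984y - 12288 = ((3472875/73144)y - 2116800/9143)((73144/11025)y + 585152/11025) + (0)
Last nonzero remainder: (73144/11025)y + 585152/11025. Dividing through by 73144/11025 gives the monic gcd y + 8.
Then lcm(f, g) = f·g / gcd(f, g); expanding and making the result monic gives the answer.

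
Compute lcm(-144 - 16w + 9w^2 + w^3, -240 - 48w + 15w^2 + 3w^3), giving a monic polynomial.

-720 - 224w + 29w^2 + 14w^3 + w^4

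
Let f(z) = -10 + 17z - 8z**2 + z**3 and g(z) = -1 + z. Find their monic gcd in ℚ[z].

Euclidean algorithm in ℚ[z]:
  z**3 - 8z**2 + 17z - 10 = (z**2 - 7z + 10)(z - 1) + (0)
The last nonzero remainder z - 1 is already monic.

-1 + z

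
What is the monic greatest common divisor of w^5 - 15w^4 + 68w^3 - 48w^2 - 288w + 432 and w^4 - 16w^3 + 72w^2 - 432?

w^3 - 10w^2 + 12w + 72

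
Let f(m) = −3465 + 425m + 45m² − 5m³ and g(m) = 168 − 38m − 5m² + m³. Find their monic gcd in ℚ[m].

Apply the Euclidean algorithm:
  −5m³ + 45m² + 425m − 3465 = (−5)(m³ − 5m² − 38m + 168) + (20m² + 235m − 2625)
  m³ − 5m² − 38m + 168 = ((1/20)m − 67/80)(20m² + 235m − 2625) + ((4641/16)m − 32487/16)
  20m² + 235m − 2625 = ((320/4641)m + 2000/1547)((4641/16)m − 32487/16) + (0)
Last nonzero remainder: (4641/16)m − 32487/16. Dividing through by 4641/16 gives the monic gcd m − 7.

−7 + m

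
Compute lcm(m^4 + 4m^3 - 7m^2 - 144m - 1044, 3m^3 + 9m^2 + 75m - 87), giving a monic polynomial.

Euclidean algorithm in ℚ[m]:
  m^4 + 4m^3 - 7m^2 - 144m - 1044 = ((1/3)m + 1/3)(3m^3 + 9m^2 + 75m - 87) + (-35m^2 - 140m - 1015)
  3m^3 + 9m^2 + 75m - 87 = (-(3/35)m + 3/35)(-35m^2 - 140m - 1015) + (0)
Last nonzero remainder: -35m^2 - 140m - 1015. Dividing through by -35 gives the monic gcd m^2 + 4m + 29.
Then lcm(f, g) = f·g / gcd(f, g); expanding and making the result monic gives the answer.

m^5 + 3m^4 - 11m^3 - 137m^2 - 900m + 1044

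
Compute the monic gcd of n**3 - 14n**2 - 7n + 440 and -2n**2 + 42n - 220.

n - 11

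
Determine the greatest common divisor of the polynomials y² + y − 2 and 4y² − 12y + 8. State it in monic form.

y − 1

Apply the Euclidean algorithm:
  y² + y − 2 = (1/4)(4y² − 12y + 8) + (4y − 4)
  4y² − 12y + 8 = (y − 2)(4y − 4) + (0)
Last nonzero remainder: 4y − 4. Dividing through by 4 gives the monic gcd y − 1.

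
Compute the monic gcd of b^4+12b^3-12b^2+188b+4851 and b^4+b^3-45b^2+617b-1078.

b^3+3b^2-39b+539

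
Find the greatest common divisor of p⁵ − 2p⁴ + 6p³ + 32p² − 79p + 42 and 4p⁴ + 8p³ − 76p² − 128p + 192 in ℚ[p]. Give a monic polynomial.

p² + 2p − 3

Euclidean algorithm in ℚ[p]:
  p⁵ − 2p⁴ + 6p³ + 32p² − 79p + 42 = ((1/4)p − 1)(4p⁴ + 8p³ − 76p² − 128p + 192) + (33p³ − 12p² − 255p + 234)
  4p⁴ + 8p³ − 76p² − 128p + 192 = ((4/33)p + 104/363)(33p³ − 12p² − 255p + 234) + (−(5040/121)p² − (10080/121)p + 15120/121)
  33p³ − 12p² − 255p + 234 = (−(1331/1680)p + 1573/840)(−(5040/121)p² − (10080/121)p + 15120/121) + (0)
Last nonzero remainder: −(5040/121)p² − (10080/121)p + 15120/121. Dividing through by −5040/121 gives the monic gcd p² + 2p − 3.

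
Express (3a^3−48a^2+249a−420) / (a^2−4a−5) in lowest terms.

Repeated division with remainder:
  3a^3−48a^2+249a−420 = (3a−36)(a^2−4a−5) + (120a−600)
  a^2−4a−5 = ((1/120)a+1/120)(120a−600) + (0)
Last nonzero remainder: 120a−600. Dividing through by 120 gives the monic gcd a−5.
Cancel a−5 from numerator and denominator to get the reduced form.

(3a^2−33a+84)/(a+1)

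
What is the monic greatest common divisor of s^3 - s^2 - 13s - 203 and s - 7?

s - 7

By polynomial division,
  s^3 - s^2 - 13s - 203 = (s^2 + 6s + 29)(s - 7) + (0)
The last nonzero remainder s - 7 is already monic.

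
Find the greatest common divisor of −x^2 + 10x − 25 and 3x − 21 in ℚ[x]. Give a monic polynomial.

By polynomial division,
  −x^2 + 10x − 25 = (−(1/3)x + 1)(3x − 21) + (−4)
  3x − 21 = (−(3/4)x + 21/4)(−4) + (0)
The last nonzero remainder is the constant −4, so the polynomials are coprime and gcd = 1.

1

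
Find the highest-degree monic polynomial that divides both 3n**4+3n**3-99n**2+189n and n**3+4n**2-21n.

By polynomial division,
  3n**4+3n**3-99n**2+189n = (3n-9)(n**3+4n**2-21n) + (0)
The last nonzero remainder n**3+4n**2-21n is already monic.

n**3+4n**2-21n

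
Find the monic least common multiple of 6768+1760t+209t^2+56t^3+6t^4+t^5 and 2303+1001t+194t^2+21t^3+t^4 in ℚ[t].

Repeated division with remainder:
  t^5+6t^4+56t^3+209t^2+1760t+6768 = (t-15)(t^4+21t^3+194t^2+1001t+2303) + (177t^3+2118t^2+14472t+41313)
  t^4+21t^3+194t^2+1001t+2303 = ((1/177)t+533/10443)(177t^3+2118t^2+14472t+41313) + ((14400/3481)t^2+(100800/3481)t+676800/3481)
  177t^3+2118t^2+14472t+41313 = ((205379/4800)t+1019933/4800)((14400/3481)t^2+(100800/3481)t+676800/3481) + (0)
Last nonzero remainder: (14400/3481)t^2+(100800/3481)t+676800/3481. Dividing through by 14400/3481 gives the monic gcd t^2+7t+47.
Then lcm(f, g) = f·g / gcd(f, g); expanding and making the result monic gives the answer.

331632+180992t+41649t^2+7430t^3+1287t^4+189t^5+20t^6+t^7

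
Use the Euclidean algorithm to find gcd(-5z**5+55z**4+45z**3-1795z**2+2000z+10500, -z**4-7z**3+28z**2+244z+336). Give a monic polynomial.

z**2-4z-12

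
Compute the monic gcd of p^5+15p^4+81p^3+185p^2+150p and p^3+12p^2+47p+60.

Euclidean algorithm in ℚ[p]:
  p^5+15p^4+81p^3+185p^2+150p = (p^2+3p-2)(p^3+12p^2+47p+60) + (8p^2+64p+120)
  p^3+12p^2+47p+60 = ((1/8)p+1/2)(8p^2+64p+120) + (0)
Last nonzero remainder: 8p^2+64p+120. Dividing through by 8 gives the monic gcd p^2+8p+15.

p^2+8p+15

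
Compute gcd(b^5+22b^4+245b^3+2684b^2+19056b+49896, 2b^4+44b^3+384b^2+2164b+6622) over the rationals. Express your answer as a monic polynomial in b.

Repeated division with remainder:
  b^5+22b^4+245b^3+2684b^2+19056b+49896 = ((1/2)b)(2b^4+44b^3+384b^2+2164b+6622) + (53b^3+1602b^2+15745b+49896)
  2b^4+44b^3+384b^2+2164b+6622 = ((2/53)b−872/2809)(53b^3+1602b^2+15745b+49896) + ((806630/2809)b^2+(14519340/2809)b+62110510/2809)
  53b^3+1602b^2+15745b+49896 = ((148877/806630)b+910116/403315)((806630/2809)b^2+(14519340/2809)b+62110510/2809) + (0)
Last nonzero remainder: (806630/2809)b^2+(14519340/2809)b+62110510/2809. Dividing through by 806630/2809 gives the monic gcd b^2+18b+77.

b^2+18b+77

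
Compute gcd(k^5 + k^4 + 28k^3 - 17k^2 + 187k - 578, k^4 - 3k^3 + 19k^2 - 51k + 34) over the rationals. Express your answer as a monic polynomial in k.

k^3 - 2k^2 + 17k - 34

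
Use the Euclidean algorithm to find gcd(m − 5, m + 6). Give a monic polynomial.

1

Apply the Euclidean algorithm:
  m − 5 = (m + 6) + (−11)
  m + 6 = (−(1/11)m − 6/11)(−11) + (0)
The last nonzero remainder is the constant −11, so the polynomials are coprime and gcd = 1.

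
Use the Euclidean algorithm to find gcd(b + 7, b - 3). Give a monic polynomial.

Repeated division with remainder:
  b + 7 = (b - 3) + (10)
  b - 3 = ((1/10)b - 3/10)(10) + (0)
The last nonzero remainder is the constant 10, so the polynomials are coprime and gcd = 1.

1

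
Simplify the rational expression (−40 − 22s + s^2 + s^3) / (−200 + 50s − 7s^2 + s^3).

(8 + 6s + s^2)/(40 − 2s + s^2)

Euclidean algorithm in ℚ[s]:
  s^3 + s^2 − 22s − 40 = (s^3 − 7s^2 + 50s − 200) + (8s^2 − 72s + 160)
  s^3 − 7s^2 + 50s − 200 = ((1/8)s + 1/4)(8s^2 − 72s + 160) + (48s − 240)
  8s^2 − 72s + 160 = ((1/6)s − 2/3)(48s − 240) + (0)
Last nonzero remainder: 48s − 240. Dividing through by 48 gives the monic gcd s − 5.
Cancel s − 5 from numerator and denominator to get the reduced form.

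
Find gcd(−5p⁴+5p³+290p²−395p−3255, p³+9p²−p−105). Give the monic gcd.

By polynomial division,
  −5p⁴+5p³+290p²−395p−3255 = (−5p+50)(p³+9p²−p−105) + (−165p²−870p+1995)
  p³+9p²−p−105 = (−(1/165)p−41/1815)(−165p²−870p+1995) + (−(1036/121)p−7252/121)
  −165p²−870p+1995 = ((19965/1036)p−34485/1036)(−(1036/121)p−7252/121) + (0)
Last nonzero remainder: −(1036/121)p−7252/121. Dividing through by −1036/121 gives the monic gcd p+7.

p+7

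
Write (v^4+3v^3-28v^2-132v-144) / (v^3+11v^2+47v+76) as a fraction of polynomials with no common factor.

(v^3-v^2-24v-36)/(v^2+7v+19)

Apply the Euclidean algorithm:
  v^4+3v^3-28v^2-132v-144 = (v-8)(v^3+11v^2+47v+76) + (13v^2+168v+464)
  v^3+11v^2+47v+76 = ((1/13)v-25/169)(13v^2+168v+464) + ((6111/169)v+24444/169)
  13v^2+168v+464 = ((2197/6111)v+19604/6111)((6111/169)v+24444/169) + (0)
Last nonzero remainder: (6111/169)v+24444/169. Dividing through by 6111/169 gives the monic gcd v+4.
Cancel v+4 from numerator and denominator to get the reduced form.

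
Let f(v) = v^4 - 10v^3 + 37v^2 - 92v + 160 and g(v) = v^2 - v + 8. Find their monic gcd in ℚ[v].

By polynomial division,
  v^4 - 10v^3 + 37v^2 - 92v + 160 = (v^2 - 9v + 20)(v^2 - v + 8) + (0)
The last nonzero remainder v^2 - v + 8 is already monic.

v^2 - v + 8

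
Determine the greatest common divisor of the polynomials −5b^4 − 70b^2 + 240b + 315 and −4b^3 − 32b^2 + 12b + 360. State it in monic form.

b − 3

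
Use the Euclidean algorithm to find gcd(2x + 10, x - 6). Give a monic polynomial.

1

By polynomial division,
  2x + 10 = (2)(x - 6) + (22)
  x - 6 = ((1/22)x - 3/11)(22) + (0)
The last nonzero remainder is the constant 22, so the polynomials are coprime and gcd = 1.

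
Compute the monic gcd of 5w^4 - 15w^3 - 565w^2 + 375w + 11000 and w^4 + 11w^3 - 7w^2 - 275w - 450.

w^2 - 25

Repeated division with remainder:
  5w^4 - 15w^3 - 565w^2 + 375w + 11000 = (5)(w^4 + 11w^3 - 7w^2 - 275w - 450) + (-70w^3 - 530w^2 + 1750w + 13250)
  w^4 + 11w^3 - 7w^2 - 275w - 450 = (-(1/70)w - 12/245)(-70w^3 - 530w^2 + 1750w + 13250) + (-(390/49)w^2 + 9750/49)
  -70w^3 - 530w^2 + 1750w + 13250 = ((343/39)w + 2597/39)(-(390/49)w^2 + 9750/49) + (0)
Last nonzero remainder: -(390/49)w^2 + 9750/49. Dividing through by -390/49 gives the monic gcd w^2 - 25.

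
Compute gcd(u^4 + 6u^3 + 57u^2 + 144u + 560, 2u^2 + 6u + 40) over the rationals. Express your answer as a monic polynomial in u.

u^2 + 3u + 20

Euclidean algorithm in ℚ[u]:
  u^4 + 6u^3 + 57u^2 + 144u + 560 = ((1/2)u^2 + (3/2)u + 14)(2u^2 + 6u + 40) + (0)
Last nonzero remainder: 2u^2 + 6u + 40. Dividing through by 2 gives the monic gcd u^2 + 3u + 20.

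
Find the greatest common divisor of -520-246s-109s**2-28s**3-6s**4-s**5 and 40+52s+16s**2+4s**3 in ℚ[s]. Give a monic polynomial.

Apply the Euclidean algorithm:
  -s**5-6s**4-28s**3-109s**2-246s-520 = (-(1/4)s**2-(1/2)s-7/4)(4s**3+16s**2+52s+40) + (-45s**2-135s-450)
  4s**3+16s**2+52s+40 = (-(4/45)s-4/45)(-45s**2-135s-450) + (0)
Last nonzero remainder: -45s**2-135s-450. Dividing through by -45 gives the monic gcd s**2+3s+10.

10+3s+s**2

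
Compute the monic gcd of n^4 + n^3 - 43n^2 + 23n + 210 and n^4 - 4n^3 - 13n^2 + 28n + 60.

n^3 - 6n^2 - n + 30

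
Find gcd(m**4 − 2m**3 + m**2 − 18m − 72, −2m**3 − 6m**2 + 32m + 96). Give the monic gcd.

Euclidean algorithm in ℚ[m]:
  m**4 − 2m**3 + m**2 − 18m − 72 = (−(1/2)m + 5/2)(−2m**3 − 6m**2 + 32m + 96) + (32m**2 − 50m − 312)
  −2m**3 − 6m**2 + 32m + 96 = (−(1/16)m − 73/256)(32m**2 − 50m − 312) + (−(225/128)m + 225/32)
  32m**2 − 50m − 312 = (−(4096/225)m − 3328/75)(−(225/128)m + 225/32) + (0)
Last nonzero remainder: −(225/128)m + 225/32. Dividing through by −225/128 gives the monic gcd m − 4.

m − 4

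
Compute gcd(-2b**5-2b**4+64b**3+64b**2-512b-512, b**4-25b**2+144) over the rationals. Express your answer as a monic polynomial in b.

Euclidean algorithm in ℚ[b]:
  -2b**5-2b**4+64b**3+64b**2-512b-512 = (-2b-2)(b**4-25b**2+144) + (14b**3+14b**2-224b-224)
  b**4-25b**2+144 = ((1/14)b-1/14)(14b**3+14b**2-224b-224) + (-8b**2+128)
  14b**3+14b**2-224b-224 = (-(7/4)b-7/4)(-8b**2+128) + (0)
Last nonzero remainder: -8b**2+128. Dividing through by -8 gives the monic gcd b**2-16.

b**2-16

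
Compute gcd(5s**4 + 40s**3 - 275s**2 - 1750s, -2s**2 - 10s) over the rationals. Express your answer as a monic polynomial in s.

By polynomial division,
  5s**4 + 40s**3 - 275s**2 - 1750s = (-(5/2)s**2 - (15/2)s + 175)(-2s**2 - 10s) + (0)
Last nonzero remainder: -2s**2 - 10s. Dividing through by -2 gives the monic gcd s**2 + 5s.

s**2 + 5s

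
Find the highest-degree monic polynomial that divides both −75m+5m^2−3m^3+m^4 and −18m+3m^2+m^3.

By polynomial division,
  m^4−3m^3+5m^2−75m = (m−6)(m^3+3m^2−18m) + (41m^2−183m)
  m^3+3m^2−18m = ((1/41)m+306/1681)(41m^2−183m) + ((25740/1681)m)
  41m^2−183m = ((68921/25740)m−102541/8580)((25740/1681)m) + (0)
Last nonzero remainder: (25740/1681)m. Dividing through by 25740/1681 gives the monic gcd m.

m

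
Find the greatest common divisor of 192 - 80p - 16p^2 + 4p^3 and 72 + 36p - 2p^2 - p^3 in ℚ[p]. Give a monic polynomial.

-6 + p

By polynomial division,
  4p^3 - 16p^2 - 80p + 192 = (-4)(-p^3 - 2p^2 + 36p + 72) + (-24p^2 + 64p + 480)
  -p^3 - 2p^2 + 36p + 72 = ((1/24)p + 7/36)(-24p^2 + 64p + 480) + ((32/9)p - 64/3)
  -24p^2 + 64p + 480 = (-(27/4)p - 45/2)((32/9)p - 64/3) + (0)
Last nonzero remainder: (32/9)p - 64/3. Dividing through by 32/9 gives the monic gcd p - 6.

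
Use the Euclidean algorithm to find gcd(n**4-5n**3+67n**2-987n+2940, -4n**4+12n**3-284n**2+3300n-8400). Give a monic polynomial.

Euclidean algorithm in ℚ[n]:
  n**4-5n**3+67n**2-987n+2940 = (-1/4)(-4n**4+12n**3-284n**2+3300n-8400) + (-2n**3-4n**2-162n+840)
  -4n**4+12n**3-284n**2+3300n-8400 = (2n-10)(-2n**3-4n**2-162n+840) + (0)
Last nonzero remainder: -2n**3-4n**2-162n+840. Dividing through by -2 gives the monic gcd n**3+2n**2+81n-420.

n**3+2n**2+81n-420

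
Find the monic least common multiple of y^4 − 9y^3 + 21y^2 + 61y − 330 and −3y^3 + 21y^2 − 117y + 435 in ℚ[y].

y^6 − 11y^5 + 68y^4 − 242y^3 + 157y^2 + 2429y − 9570

By polynomial division,
  y^4 − 9y^3 + 21y^2 + 61y − 330 = (−(1/3)y + 2/3)(−3y^3 + 21y^2 − 117y + 435) + (−32y^2 + 284y − 620)
  −3y^3 + 21y^2 − 117y + 435 = ((3/32)y + 45/256)(−32y^2 + 284y − 620) + (−(6963/64)y + 34815/64)
  −32y^2 + 284y − 620 = ((2048/6963)y − 7936/6963)(−(6963/64)y + 34815/64) + (0)
Last nonzero remainder: −(6963/64)y + 34815/64. Dividing through by −6963/64 gives the monic gcd y − 5.
Then lcm(f, g) = f·g / gcd(f, g); expanding and making the result monic gives the answer.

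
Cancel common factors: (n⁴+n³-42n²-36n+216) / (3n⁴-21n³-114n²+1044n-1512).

Repeated division with remainder:
  n⁴+n³-42n²-36n+216 = (1/3)(3n⁴-21n³-114n²+1044n-1512) + (8n³-4n²-384n+720)
  3n⁴-21n³-114n²+1044n-1512 = ((3/8)n-39/16)(8n³-4n²-384n+720) + ((81/4)n²-162n+243)
  8n³-4n²-384n+720 = ((32/81)n+80/27)((81/4)n²-162n+243) + (0)
Last nonzero remainder: (81/4)n²-162n+243. Dividing through by 81/4 gives the monic gcd n²-8n+12.
Cancel n²-8n+12 from numerator and denominator to get the reduced form.

(n²+9n+18)/(3n²+3n-126)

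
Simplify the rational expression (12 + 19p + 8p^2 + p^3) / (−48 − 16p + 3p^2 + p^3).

Repeated division with remainder:
  p^3 + 8p^2 + 19p + 12 = (p^3 + 3p^2 − 16p − 48) + (5p^2 + 35p + 60)
  p^3 + 3p^2 − 16p − 48 = ((1/5)p − 4/5)(5p^2 + 35p + 60) + (0)
Last nonzero remainder: 5p^2 + 35p + 60. Dividing through by 5 gives the monic gcd p^2 + 7p + 12.
Cancel p^2 + 7p + 12 from numerator and denominator to get the reduced form.

(1 + p)/(−4 + p)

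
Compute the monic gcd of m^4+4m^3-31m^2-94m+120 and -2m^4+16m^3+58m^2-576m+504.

Repeated division with remainder:
  m^4+4m^3-31m^2-94m+120 = (-1/2)(-2m^4+16m^3+58m^2-576m+504) + (12m^3-2m^2-382m+372)
  -2m^4+16m^3+58m^2-576m+504 = (-(1/6)m+47/36)(12m^3-2m^2-382m+372) + (-(55/18)m^2-(275/18)m+55/3)
  12m^3-2m^2-382m+372 = (-(216/55)m+1116/55)(-(55/18)m^2-(275/18)m+55/3) + (0)
Last nonzero remainder: -(55/18)m^2-(275/18)m+55/3. Dividing through by -55/18 gives the monic gcd m^2+5m-6.

m^2+5m-6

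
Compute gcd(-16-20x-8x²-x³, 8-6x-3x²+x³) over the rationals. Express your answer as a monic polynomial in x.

By polynomial division,
  -x³-8x²-20x-16 = (-1)(x³-3x²-6x+8) + (-11x²-26x-8)
  x³-3x²-6x+8 = (-(1/11)x+59/121)(-11x²-26x-8) + ((720/121)x+1440/121)
  -11x²-26x-8 = (-(1331/720)x-121/180)((720/121)x+1440/121) + (0)
Last nonzero remainder: (720/121)x+1440/121. Dividing through by 720/121 gives the monic gcd x+2.

2+x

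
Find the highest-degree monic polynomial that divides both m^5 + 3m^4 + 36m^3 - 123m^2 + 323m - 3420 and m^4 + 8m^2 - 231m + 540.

m^3 + 3m^2 + 17m - 180

Apply the Euclidean algorithm:
  m^5 + 3m^4 + 36m^3 - 123m^2 + 323m - 3420 = (m + 3)(m^4 + 8m^2 - 231m + 540) + (28m^3 + 84m^2 + 476m - 5040)
  m^4 + 8m^2 - 231m + 540 = ((1/28)m - 3/28)(28m^3 + 84m^2 + 476m - 5040) + (0)
Last nonzero remainder: 28m^3 + 84m^2 + 476m - 5040. Dividing through by 28 gives the monic gcd m^3 + 3m^2 + 17m - 180.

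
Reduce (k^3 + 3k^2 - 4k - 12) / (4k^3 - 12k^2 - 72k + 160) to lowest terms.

Euclidean algorithm in ℚ[k]:
  k^3 + 3k^2 - 4k - 12 = (1/4)(4k^3 - 12k^2 - 72k + 160) + (6k^2 + 14k - 52)
  4k^3 - 12k^2 - 72k + 160 = ((2/3)k - 32/9)(6k^2 + 14k - 52) + ((112/9)k - 224/9)
  6k^2 + 14k - 52 = ((27/56)k + 117/56)((112/9)k - 224/9) + (0)
Last nonzero remainder: (112/9)k - 224/9. Dividing through by 112/9 gives the monic gcd k - 2.
Cancel k - 2 from numerator and denominator to get the reduced form.

(k^2 + 5k + 6)/(4k^2 - 4k - 80)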